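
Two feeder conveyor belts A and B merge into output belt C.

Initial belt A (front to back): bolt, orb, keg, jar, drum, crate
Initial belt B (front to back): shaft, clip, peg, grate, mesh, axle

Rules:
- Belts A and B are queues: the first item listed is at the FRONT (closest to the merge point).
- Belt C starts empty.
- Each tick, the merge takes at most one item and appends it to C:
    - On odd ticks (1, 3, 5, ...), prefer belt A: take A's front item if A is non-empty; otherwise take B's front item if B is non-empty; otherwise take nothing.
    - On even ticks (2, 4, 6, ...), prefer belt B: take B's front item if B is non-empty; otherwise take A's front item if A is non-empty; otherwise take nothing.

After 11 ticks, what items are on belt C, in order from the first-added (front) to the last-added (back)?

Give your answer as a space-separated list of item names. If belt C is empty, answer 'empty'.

Tick 1: prefer A, take bolt from A; A=[orb,keg,jar,drum,crate] B=[shaft,clip,peg,grate,mesh,axle] C=[bolt]
Tick 2: prefer B, take shaft from B; A=[orb,keg,jar,drum,crate] B=[clip,peg,grate,mesh,axle] C=[bolt,shaft]
Tick 3: prefer A, take orb from A; A=[keg,jar,drum,crate] B=[clip,peg,grate,mesh,axle] C=[bolt,shaft,orb]
Tick 4: prefer B, take clip from B; A=[keg,jar,drum,crate] B=[peg,grate,mesh,axle] C=[bolt,shaft,orb,clip]
Tick 5: prefer A, take keg from A; A=[jar,drum,crate] B=[peg,grate,mesh,axle] C=[bolt,shaft,orb,clip,keg]
Tick 6: prefer B, take peg from B; A=[jar,drum,crate] B=[grate,mesh,axle] C=[bolt,shaft,orb,clip,keg,peg]
Tick 7: prefer A, take jar from A; A=[drum,crate] B=[grate,mesh,axle] C=[bolt,shaft,orb,clip,keg,peg,jar]
Tick 8: prefer B, take grate from B; A=[drum,crate] B=[mesh,axle] C=[bolt,shaft,orb,clip,keg,peg,jar,grate]
Tick 9: prefer A, take drum from A; A=[crate] B=[mesh,axle] C=[bolt,shaft,orb,clip,keg,peg,jar,grate,drum]
Tick 10: prefer B, take mesh from B; A=[crate] B=[axle] C=[bolt,shaft,orb,clip,keg,peg,jar,grate,drum,mesh]
Tick 11: prefer A, take crate from A; A=[-] B=[axle] C=[bolt,shaft,orb,clip,keg,peg,jar,grate,drum,mesh,crate]

Answer: bolt shaft orb clip keg peg jar grate drum mesh crate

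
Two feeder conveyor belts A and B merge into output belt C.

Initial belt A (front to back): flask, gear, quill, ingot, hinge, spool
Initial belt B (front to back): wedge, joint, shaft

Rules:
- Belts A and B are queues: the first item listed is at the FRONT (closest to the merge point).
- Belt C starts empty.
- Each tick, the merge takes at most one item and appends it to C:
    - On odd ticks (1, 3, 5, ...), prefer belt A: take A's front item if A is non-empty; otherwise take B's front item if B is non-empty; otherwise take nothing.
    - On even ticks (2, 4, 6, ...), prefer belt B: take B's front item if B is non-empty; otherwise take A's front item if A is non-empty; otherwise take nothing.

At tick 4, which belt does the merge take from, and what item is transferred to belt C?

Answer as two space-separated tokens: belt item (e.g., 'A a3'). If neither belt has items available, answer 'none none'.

Answer: B joint

Derivation:
Tick 1: prefer A, take flask from A; A=[gear,quill,ingot,hinge,spool] B=[wedge,joint,shaft] C=[flask]
Tick 2: prefer B, take wedge from B; A=[gear,quill,ingot,hinge,spool] B=[joint,shaft] C=[flask,wedge]
Tick 3: prefer A, take gear from A; A=[quill,ingot,hinge,spool] B=[joint,shaft] C=[flask,wedge,gear]
Tick 4: prefer B, take joint from B; A=[quill,ingot,hinge,spool] B=[shaft] C=[flask,wedge,gear,joint]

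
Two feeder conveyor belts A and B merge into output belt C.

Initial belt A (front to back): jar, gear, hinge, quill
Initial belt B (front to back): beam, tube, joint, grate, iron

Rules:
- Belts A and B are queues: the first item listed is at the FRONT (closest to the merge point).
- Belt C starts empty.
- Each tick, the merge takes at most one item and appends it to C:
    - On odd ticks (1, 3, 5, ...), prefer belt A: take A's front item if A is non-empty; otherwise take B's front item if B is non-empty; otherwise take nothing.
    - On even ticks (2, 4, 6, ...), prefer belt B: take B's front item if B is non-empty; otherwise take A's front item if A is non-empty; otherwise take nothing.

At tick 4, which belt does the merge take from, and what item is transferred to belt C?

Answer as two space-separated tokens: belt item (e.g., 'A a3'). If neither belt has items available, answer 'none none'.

Tick 1: prefer A, take jar from A; A=[gear,hinge,quill] B=[beam,tube,joint,grate,iron] C=[jar]
Tick 2: prefer B, take beam from B; A=[gear,hinge,quill] B=[tube,joint,grate,iron] C=[jar,beam]
Tick 3: prefer A, take gear from A; A=[hinge,quill] B=[tube,joint,grate,iron] C=[jar,beam,gear]
Tick 4: prefer B, take tube from B; A=[hinge,quill] B=[joint,grate,iron] C=[jar,beam,gear,tube]

Answer: B tube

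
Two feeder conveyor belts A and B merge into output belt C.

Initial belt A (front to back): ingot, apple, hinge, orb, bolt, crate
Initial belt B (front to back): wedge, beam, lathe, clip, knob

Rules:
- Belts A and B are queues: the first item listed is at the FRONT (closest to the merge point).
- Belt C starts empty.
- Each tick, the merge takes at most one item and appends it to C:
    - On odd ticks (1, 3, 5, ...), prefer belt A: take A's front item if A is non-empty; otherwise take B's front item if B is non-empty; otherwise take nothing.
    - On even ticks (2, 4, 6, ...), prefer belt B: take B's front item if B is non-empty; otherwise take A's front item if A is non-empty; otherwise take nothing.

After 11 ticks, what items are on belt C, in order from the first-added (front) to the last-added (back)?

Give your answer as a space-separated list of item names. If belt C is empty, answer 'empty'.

Tick 1: prefer A, take ingot from A; A=[apple,hinge,orb,bolt,crate] B=[wedge,beam,lathe,clip,knob] C=[ingot]
Tick 2: prefer B, take wedge from B; A=[apple,hinge,orb,bolt,crate] B=[beam,lathe,clip,knob] C=[ingot,wedge]
Tick 3: prefer A, take apple from A; A=[hinge,orb,bolt,crate] B=[beam,lathe,clip,knob] C=[ingot,wedge,apple]
Tick 4: prefer B, take beam from B; A=[hinge,orb,bolt,crate] B=[lathe,clip,knob] C=[ingot,wedge,apple,beam]
Tick 5: prefer A, take hinge from A; A=[orb,bolt,crate] B=[lathe,clip,knob] C=[ingot,wedge,apple,beam,hinge]
Tick 6: prefer B, take lathe from B; A=[orb,bolt,crate] B=[clip,knob] C=[ingot,wedge,apple,beam,hinge,lathe]
Tick 7: prefer A, take orb from A; A=[bolt,crate] B=[clip,knob] C=[ingot,wedge,apple,beam,hinge,lathe,orb]
Tick 8: prefer B, take clip from B; A=[bolt,crate] B=[knob] C=[ingot,wedge,apple,beam,hinge,lathe,orb,clip]
Tick 9: prefer A, take bolt from A; A=[crate] B=[knob] C=[ingot,wedge,apple,beam,hinge,lathe,orb,clip,bolt]
Tick 10: prefer B, take knob from B; A=[crate] B=[-] C=[ingot,wedge,apple,beam,hinge,lathe,orb,clip,bolt,knob]
Tick 11: prefer A, take crate from A; A=[-] B=[-] C=[ingot,wedge,apple,beam,hinge,lathe,orb,clip,bolt,knob,crate]

Answer: ingot wedge apple beam hinge lathe orb clip bolt knob crate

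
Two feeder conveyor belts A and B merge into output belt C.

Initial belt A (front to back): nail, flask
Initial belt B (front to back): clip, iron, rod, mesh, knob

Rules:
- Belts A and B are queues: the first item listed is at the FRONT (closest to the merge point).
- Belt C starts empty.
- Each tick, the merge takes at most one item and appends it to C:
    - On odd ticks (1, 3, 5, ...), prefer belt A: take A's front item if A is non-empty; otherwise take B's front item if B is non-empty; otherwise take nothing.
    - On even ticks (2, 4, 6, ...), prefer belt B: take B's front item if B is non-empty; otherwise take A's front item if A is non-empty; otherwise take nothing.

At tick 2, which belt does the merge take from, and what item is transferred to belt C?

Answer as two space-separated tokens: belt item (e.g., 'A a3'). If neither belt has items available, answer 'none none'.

Tick 1: prefer A, take nail from A; A=[flask] B=[clip,iron,rod,mesh,knob] C=[nail]
Tick 2: prefer B, take clip from B; A=[flask] B=[iron,rod,mesh,knob] C=[nail,clip]

Answer: B clip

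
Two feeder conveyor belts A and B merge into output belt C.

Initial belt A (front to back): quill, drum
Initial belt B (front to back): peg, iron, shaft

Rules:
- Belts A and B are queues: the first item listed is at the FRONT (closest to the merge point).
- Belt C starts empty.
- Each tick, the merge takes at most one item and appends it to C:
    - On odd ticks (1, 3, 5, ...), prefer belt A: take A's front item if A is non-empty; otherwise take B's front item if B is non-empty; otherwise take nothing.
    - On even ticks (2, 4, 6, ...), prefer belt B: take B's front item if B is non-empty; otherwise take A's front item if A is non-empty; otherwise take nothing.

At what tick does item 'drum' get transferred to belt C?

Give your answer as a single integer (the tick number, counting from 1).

Tick 1: prefer A, take quill from A; A=[drum] B=[peg,iron,shaft] C=[quill]
Tick 2: prefer B, take peg from B; A=[drum] B=[iron,shaft] C=[quill,peg]
Tick 3: prefer A, take drum from A; A=[-] B=[iron,shaft] C=[quill,peg,drum]

Answer: 3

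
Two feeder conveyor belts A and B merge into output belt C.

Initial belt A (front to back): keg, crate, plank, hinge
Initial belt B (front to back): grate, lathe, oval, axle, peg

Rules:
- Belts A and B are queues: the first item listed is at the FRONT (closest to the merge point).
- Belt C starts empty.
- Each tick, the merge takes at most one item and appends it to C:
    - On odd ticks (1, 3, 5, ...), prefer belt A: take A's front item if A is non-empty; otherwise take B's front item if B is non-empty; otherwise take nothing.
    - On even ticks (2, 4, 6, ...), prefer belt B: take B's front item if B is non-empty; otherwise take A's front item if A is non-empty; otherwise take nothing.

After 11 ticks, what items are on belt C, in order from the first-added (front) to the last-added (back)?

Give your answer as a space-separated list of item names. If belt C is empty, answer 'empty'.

Answer: keg grate crate lathe plank oval hinge axle peg

Derivation:
Tick 1: prefer A, take keg from A; A=[crate,plank,hinge] B=[grate,lathe,oval,axle,peg] C=[keg]
Tick 2: prefer B, take grate from B; A=[crate,plank,hinge] B=[lathe,oval,axle,peg] C=[keg,grate]
Tick 3: prefer A, take crate from A; A=[plank,hinge] B=[lathe,oval,axle,peg] C=[keg,grate,crate]
Tick 4: prefer B, take lathe from B; A=[plank,hinge] B=[oval,axle,peg] C=[keg,grate,crate,lathe]
Tick 5: prefer A, take plank from A; A=[hinge] B=[oval,axle,peg] C=[keg,grate,crate,lathe,plank]
Tick 6: prefer B, take oval from B; A=[hinge] B=[axle,peg] C=[keg,grate,crate,lathe,plank,oval]
Tick 7: prefer A, take hinge from A; A=[-] B=[axle,peg] C=[keg,grate,crate,lathe,plank,oval,hinge]
Tick 8: prefer B, take axle from B; A=[-] B=[peg] C=[keg,grate,crate,lathe,plank,oval,hinge,axle]
Tick 9: prefer A, take peg from B; A=[-] B=[-] C=[keg,grate,crate,lathe,plank,oval,hinge,axle,peg]
Tick 10: prefer B, both empty, nothing taken; A=[-] B=[-] C=[keg,grate,crate,lathe,plank,oval,hinge,axle,peg]
Tick 11: prefer A, both empty, nothing taken; A=[-] B=[-] C=[keg,grate,crate,lathe,plank,oval,hinge,axle,peg]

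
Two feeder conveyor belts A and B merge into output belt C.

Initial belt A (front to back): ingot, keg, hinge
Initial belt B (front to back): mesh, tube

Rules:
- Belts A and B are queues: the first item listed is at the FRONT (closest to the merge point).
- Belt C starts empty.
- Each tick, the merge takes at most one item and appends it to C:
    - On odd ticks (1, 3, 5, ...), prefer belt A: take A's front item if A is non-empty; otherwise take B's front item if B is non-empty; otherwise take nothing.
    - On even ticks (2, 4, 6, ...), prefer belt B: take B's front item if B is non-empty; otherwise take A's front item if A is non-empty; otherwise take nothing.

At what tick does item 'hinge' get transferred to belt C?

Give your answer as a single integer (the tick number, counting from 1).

Tick 1: prefer A, take ingot from A; A=[keg,hinge] B=[mesh,tube] C=[ingot]
Tick 2: prefer B, take mesh from B; A=[keg,hinge] B=[tube] C=[ingot,mesh]
Tick 3: prefer A, take keg from A; A=[hinge] B=[tube] C=[ingot,mesh,keg]
Tick 4: prefer B, take tube from B; A=[hinge] B=[-] C=[ingot,mesh,keg,tube]
Tick 5: prefer A, take hinge from A; A=[-] B=[-] C=[ingot,mesh,keg,tube,hinge]

Answer: 5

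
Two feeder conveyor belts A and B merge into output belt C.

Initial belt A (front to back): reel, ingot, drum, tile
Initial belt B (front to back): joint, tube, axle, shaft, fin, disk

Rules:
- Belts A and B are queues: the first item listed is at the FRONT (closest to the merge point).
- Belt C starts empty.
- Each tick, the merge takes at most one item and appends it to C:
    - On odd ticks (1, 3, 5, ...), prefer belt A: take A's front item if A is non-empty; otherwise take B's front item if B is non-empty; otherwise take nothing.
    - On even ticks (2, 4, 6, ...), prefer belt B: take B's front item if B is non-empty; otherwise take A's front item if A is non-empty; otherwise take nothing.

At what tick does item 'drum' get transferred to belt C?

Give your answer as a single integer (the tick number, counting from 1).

Tick 1: prefer A, take reel from A; A=[ingot,drum,tile] B=[joint,tube,axle,shaft,fin,disk] C=[reel]
Tick 2: prefer B, take joint from B; A=[ingot,drum,tile] B=[tube,axle,shaft,fin,disk] C=[reel,joint]
Tick 3: prefer A, take ingot from A; A=[drum,tile] B=[tube,axle,shaft,fin,disk] C=[reel,joint,ingot]
Tick 4: prefer B, take tube from B; A=[drum,tile] B=[axle,shaft,fin,disk] C=[reel,joint,ingot,tube]
Tick 5: prefer A, take drum from A; A=[tile] B=[axle,shaft,fin,disk] C=[reel,joint,ingot,tube,drum]

Answer: 5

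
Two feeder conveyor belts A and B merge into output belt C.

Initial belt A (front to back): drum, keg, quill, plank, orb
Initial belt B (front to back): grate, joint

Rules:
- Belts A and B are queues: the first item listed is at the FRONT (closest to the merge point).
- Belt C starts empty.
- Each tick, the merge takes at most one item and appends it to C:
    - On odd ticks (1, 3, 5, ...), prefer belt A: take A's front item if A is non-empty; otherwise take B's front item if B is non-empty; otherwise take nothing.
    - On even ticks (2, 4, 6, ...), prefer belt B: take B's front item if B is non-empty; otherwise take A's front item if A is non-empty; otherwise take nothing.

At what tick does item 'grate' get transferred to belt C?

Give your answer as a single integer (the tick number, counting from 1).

Tick 1: prefer A, take drum from A; A=[keg,quill,plank,orb] B=[grate,joint] C=[drum]
Tick 2: prefer B, take grate from B; A=[keg,quill,plank,orb] B=[joint] C=[drum,grate]

Answer: 2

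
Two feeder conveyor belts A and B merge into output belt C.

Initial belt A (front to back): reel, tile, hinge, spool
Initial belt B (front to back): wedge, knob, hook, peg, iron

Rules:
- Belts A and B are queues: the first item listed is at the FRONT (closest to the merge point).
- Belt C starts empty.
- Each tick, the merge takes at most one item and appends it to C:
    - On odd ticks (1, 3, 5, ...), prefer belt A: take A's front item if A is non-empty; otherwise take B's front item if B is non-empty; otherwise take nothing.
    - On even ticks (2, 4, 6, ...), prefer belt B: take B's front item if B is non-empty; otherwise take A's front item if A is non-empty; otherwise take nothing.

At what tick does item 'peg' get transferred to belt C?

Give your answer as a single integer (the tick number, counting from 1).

Tick 1: prefer A, take reel from A; A=[tile,hinge,spool] B=[wedge,knob,hook,peg,iron] C=[reel]
Tick 2: prefer B, take wedge from B; A=[tile,hinge,spool] B=[knob,hook,peg,iron] C=[reel,wedge]
Tick 3: prefer A, take tile from A; A=[hinge,spool] B=[knob,hook,peg,iron] C=[reel,wedge,tile]
Tick 4: prefer B, take knob from B; A=[hinge,spool] B=[hook,peg,iron] C=[reel,wedge,tile,knob]
Tick 5: prefer A, take hinge from A; A=[spool] B=[hook,peg,iron] C=[reel,wedge,tile,knob,hinge]
Tick 6: prefer B, take hook from B; A=[spool] B=[peg,iron] C=[reel,wedge,tile,knob,hinge,hook]
Tick 7: prefer A, take spool from A; A=[-] B=[peg,iron] C=[reel,wedge,tile,knob,hinge,hook,spool]
Tick 8: prefer B, take peg from B; A=[-] B=[iron] C=[reel,wedge,tile,knob,hinge,hook,spool,peg]

Answer: 8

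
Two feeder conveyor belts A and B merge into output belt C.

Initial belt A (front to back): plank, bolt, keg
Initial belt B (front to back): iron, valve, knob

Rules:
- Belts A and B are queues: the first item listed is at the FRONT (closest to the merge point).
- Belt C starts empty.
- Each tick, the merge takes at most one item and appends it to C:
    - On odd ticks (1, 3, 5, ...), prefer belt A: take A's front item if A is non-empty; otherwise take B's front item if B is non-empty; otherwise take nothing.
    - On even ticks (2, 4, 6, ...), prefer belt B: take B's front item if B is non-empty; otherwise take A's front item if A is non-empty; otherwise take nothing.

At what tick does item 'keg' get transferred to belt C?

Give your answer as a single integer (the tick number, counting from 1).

Tick 1: prefer A, take plank from A; A=[bolt,keg] B=[iron,valve,knob] C=[plank]
Tick 2: prefer B, take iron from B; A=[bolt,keg] B=[valve,knob] C=[plank,iron]
Tick 3: prefer A, take bolt from A; A=[keg] B=[valve,knob] C=[plank,iron,bolt]
Tick 4: prefer B, take valve from B; A=[keg] B=[knob] C=[plank,iron,bolt,valve]
Tick 5: prefer A, take keg from A; A=[-] B=[knob] C=[plank,iron,bolt,valve,keg]

Answer: 5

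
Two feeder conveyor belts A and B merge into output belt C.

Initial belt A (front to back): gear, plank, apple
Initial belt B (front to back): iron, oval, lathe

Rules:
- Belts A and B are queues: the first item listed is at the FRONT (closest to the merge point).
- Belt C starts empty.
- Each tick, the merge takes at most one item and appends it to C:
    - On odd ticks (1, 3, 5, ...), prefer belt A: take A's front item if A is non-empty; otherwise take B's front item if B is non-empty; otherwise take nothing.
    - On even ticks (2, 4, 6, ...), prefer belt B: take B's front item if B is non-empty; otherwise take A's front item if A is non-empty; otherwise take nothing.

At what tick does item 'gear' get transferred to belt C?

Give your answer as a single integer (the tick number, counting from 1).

Tick 1: prefer A, take gear from A; A=[plank,apple] B=[iron,oval,lathe] C=[gear]

Answer: 1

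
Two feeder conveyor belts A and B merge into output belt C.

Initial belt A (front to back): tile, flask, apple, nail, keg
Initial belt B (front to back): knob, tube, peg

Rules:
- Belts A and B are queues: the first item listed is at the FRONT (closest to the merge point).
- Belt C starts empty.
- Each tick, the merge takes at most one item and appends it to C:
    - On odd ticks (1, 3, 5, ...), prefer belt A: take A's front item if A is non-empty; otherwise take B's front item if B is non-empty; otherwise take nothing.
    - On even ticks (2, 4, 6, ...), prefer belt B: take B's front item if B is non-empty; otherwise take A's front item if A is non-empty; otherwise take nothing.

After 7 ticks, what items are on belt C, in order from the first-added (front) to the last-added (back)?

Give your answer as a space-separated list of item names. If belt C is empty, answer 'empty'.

Answer: tile knob flask tube apple peg nail

Derivation:
Tick 1: prefer A, take tile from A; A=[flask,apple,nail,keg] B=[knob,tube,peg] C=[tile]
Tick 2: prefer B, take knob from B; A=[flask,apple,nail,keg] B=[tube,peg] C=[tile,knob]
Tick 3: prefer A, take flask from A; A=[apple,nail,keg] B=[tube,peg] C=[tile,knob,flask]
Tick 4: prefer B, take tube from B; A=[apple,nail,keg] B=[peg] C=[tile,knob,flask,tube]
Tick 5: prefer A, take apple from A; A=[nail,keg] B=[peg] C=[tile,knob,flask,tube,apple]
Tick 6: prefer B, take peg from B; A=[nail,keg] B=[-] C=[tile,knob,flask,tube,apple,peg]
Tick 7: prefer A, take nail from A; A=[keg] B=[-] C=[tile,knob,flask,tube,apple,peg,nail]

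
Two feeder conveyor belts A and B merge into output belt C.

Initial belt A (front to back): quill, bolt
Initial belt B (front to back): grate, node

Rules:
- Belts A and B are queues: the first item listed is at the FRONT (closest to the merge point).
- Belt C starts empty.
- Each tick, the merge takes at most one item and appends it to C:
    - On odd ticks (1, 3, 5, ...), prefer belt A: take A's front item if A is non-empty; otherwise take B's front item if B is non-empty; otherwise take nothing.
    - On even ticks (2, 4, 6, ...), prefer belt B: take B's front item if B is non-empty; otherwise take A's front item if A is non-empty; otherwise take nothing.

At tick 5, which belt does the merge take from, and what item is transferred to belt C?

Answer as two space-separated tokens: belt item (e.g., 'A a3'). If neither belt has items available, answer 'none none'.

Tick 1: prefer A, take quill from A; A=[bolt] B=[grate,node] C=[quill]
Tick 2: prefer B, take grate from B; A=[bolt] B=[node] C=[quill,grate]
Tick 3: prefer A, take bolt from A; A=[-] B=[node] C=[quill,grate,bolt]
Tick 4: prefer B, take node from B; A=[-] B=[-] C=[quill,grate,bolt,node]
Tick 5: prefer A, both empty, nothing taken; A=[-] B=[-] C=[quill,grate,bolt,node]

Answer: none none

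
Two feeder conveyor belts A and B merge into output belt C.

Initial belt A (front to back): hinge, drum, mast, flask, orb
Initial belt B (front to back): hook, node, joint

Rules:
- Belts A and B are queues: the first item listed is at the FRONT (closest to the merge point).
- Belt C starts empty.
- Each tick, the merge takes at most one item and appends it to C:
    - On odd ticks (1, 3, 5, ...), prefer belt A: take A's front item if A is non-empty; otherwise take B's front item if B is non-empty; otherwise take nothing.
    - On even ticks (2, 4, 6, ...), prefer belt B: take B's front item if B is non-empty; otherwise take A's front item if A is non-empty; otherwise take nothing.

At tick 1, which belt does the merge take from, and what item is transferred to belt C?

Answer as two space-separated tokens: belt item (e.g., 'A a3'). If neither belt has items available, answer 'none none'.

Answer: A hinge

Derivation:
Tick 1: prefer A, take hinge from A; A=[drum,mast,flask,orb] B=[hook,node,joint] C=[hinge]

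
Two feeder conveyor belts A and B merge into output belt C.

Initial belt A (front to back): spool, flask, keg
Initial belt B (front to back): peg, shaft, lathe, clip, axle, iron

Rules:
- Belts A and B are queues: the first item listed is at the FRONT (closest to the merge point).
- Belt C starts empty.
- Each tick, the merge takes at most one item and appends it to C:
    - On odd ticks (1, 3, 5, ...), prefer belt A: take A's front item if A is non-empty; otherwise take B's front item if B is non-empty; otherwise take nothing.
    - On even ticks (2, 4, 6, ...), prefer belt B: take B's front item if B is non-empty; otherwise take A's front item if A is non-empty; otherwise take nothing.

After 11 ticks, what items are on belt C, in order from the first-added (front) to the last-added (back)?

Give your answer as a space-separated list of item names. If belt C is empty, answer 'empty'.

Answer: spool peg flask shaft keg lathe clip axle iron

Derivation:
Tick 1: prefer A, take spool from A; A=[flask,keg] B=[peg,shaft,lathe,clip,axle,iron] C=[spool]
Tick 2: prefer B, take peg from B; A=[flask,keg] B=[shaft,lathe,clip,axle,iron] C=[spool,peg]
Tick 3: prefer A, take flask from A; A=[keg] B=[shaft,lathe,clip,axle,iron] C=[spool,peg,flask]
Tick 4: prefer B, take shaft from B; A=[keg] B=[lathe,clip,axle,iron] C=[spool,peg,flask,shaft]
Tick 5: prefer A, take keg from A; A=[-] B=[lathe,clip,axle,iron] C=[spool,peg,flask,shaft,keg]
Tick 6: prefer B, take lathe from B; A=[-] B=[clip,axle,iron] C=[spool,peg,flask,shaft,keg,lathe]
Tick 7: prefer A, take clip from B; A=[-] B=[axle,iron] C=[spool,peg,flask,shaft,keg,lathe,clip]
Tick 8: prefer B, take axle from B; A=[-] B=[iron] C=[spool,peg,flask,shaft,keg,lathe,clip,axle]
Tick 9: prefer A, take iron from B; A=[-] B=[-] C=[spool,peg,flask,shaft,keg,lathe,clip,axle,iron]
Tick 10: prefer B, both empty, nothing taken; A=[-] B=[-] C=[spool,peg,flask,shaft,keg,lathe,clip,axle,iron]
Tick 11: prefer A, both empty, nothing taken; A=[-] B=[-] C=[spool,peg,flask,shaft,keg,lathe,clip,axle,iron]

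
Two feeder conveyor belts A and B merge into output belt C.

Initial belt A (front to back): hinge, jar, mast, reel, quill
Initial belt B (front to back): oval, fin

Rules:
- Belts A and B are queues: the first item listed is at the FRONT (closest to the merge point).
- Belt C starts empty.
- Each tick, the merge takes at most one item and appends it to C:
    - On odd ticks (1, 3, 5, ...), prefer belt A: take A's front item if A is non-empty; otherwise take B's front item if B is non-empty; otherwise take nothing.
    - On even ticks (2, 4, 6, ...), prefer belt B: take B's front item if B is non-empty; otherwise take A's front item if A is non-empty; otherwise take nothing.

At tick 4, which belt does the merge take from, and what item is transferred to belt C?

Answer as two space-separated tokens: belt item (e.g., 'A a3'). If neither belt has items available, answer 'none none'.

Tick 1: prefer A, take hinge from A; A=[jar,mast,reel,quill] B=[oval,fin] C=[hinge]
Tick 2: prefer B, take oval from B; A=[jar,mast,reel,quill] B=[fin] C=[hinge,oval]
Tick 3: prefer A, take jar from A; A=[mast,reel,quill] B=[fin] C=[hinge,oval,jar]
Tick 4: prefer B, take fin from B; A=[mast,reel,quill] B=[-] C=[hinge,oval,jar,fin]

Answer: B fin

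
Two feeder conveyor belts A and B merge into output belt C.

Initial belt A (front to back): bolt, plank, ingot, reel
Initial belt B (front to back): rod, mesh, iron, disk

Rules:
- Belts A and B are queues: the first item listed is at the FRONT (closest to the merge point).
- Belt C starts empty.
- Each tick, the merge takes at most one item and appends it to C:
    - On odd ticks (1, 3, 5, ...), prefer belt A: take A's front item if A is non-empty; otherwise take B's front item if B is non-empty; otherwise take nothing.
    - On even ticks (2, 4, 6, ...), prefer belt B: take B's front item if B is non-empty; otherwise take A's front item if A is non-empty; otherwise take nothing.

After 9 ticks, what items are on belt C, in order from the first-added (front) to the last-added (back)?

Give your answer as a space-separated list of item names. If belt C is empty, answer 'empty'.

Tick 1: prefer A, take bolt from A; A=[plank,ingot,reel] B=[rod,mesh,iron,disk] C=[bolt]
Tick 2: prefer B, take rod from B; A=[plank,ingot,reel] B=[mesh,iron,disk] C=[bolt,rod]
Tick 3: prefer A, take plank from A; A=[ingot,reel] B=[mesh,iron,disk] C=[bolt,rod,plank]
Tick 4: prefer B, take mesh from B; A=[ingot,reel] B=[iron,disk] C=[bolt,rod,plank,mesh]
Tick 5: prefer A, take ingot from A; A=[reel] B=[iron,disk] C=[bolt,rod,plank,mesh,ingot]
Tick 6: prefer B, take iron from B; A=[reel] B=[disk] C=[bolt,rod,plank,mesh,ingot,iron]
Tick 7: prefer A, take reel from A; A=[-] B=[disk] C=[bolt,rod,plank,mesh,ingot,iron,reel]
Tick 8: prefer B, take disk from B; A=[-] B=[-] C=[bolt,rod,plank,mesh,ingot,iron,reel,disk]
Tick 9: prefer A, both empty, nothing taken; A=[-] B=[-] C=[bolt,rod,plank,mesh,ingot,iron,reel,disk]

Answer: bolt rod plank mesh ingot iron reel disk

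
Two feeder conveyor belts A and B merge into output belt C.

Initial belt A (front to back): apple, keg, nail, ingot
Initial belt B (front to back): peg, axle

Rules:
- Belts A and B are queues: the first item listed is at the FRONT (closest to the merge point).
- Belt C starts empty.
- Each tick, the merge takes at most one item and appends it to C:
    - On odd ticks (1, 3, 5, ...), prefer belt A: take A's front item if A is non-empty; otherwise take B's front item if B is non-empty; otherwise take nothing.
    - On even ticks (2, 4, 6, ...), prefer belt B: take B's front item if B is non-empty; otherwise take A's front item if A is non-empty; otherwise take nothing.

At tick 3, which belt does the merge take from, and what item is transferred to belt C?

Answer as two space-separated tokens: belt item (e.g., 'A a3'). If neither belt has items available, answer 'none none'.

Tick 1: prefer A, take apple from A; A=[keg,nail,ingot] B=[peg,axle] C=[apple]
Tick 2: prefer B, take peg from B; A=[keg,nail,ingot] B=[axle] C=[apple,peg]
Tick 3: prefer A, take keg from A; A=[nail,ingot] B=[axle] C=[apple,peg,keg]

Answer: A keg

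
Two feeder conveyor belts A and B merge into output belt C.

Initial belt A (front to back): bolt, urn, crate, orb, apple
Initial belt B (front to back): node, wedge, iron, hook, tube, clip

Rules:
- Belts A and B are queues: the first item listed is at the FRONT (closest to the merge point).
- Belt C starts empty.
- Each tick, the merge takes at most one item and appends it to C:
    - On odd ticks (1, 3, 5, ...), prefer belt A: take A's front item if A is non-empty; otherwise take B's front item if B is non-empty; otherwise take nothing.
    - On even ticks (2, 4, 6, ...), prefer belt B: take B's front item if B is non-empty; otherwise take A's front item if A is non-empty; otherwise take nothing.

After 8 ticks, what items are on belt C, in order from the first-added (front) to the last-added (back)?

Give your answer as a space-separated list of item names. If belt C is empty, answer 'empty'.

Answer: bolt node urn wedge crate iron orb hook

Derivation:
Tick 1: prefer A, take bolt from A; A=[urn,crate,orb,apple] B=[node,wedge,iron,hook,tube,clip] C=[bolt]
Tick 2: prefer B, take node from B; A=[urn,crate,orb,apple] B=[wedge,iron,hook,tube,clip] C=[bolt,node]
Tick 3: prefer A, take urn from A; A=[crate,orb,apple] B=[wedge,iron,hook,tube,clip] C=[bolt,node,urn]
Tick 4: prefer B, take wedge from B; A=[crate,orb,apple] B=[iron,hook,tube,clip] C=[bolt,node,urn,wedge]
Tick 5: prefer A, take crate from A; A=[orb,apple] B=[iron,hook,tube,clip] C=[bolt,node,urn,wedge,crate]
Tick 6: prefer B, take iron from B; A=[orb,apple] B=[hook,tube,clip] C=[bolt,node,urn,wedge,crate,iron]
Tick 7: prefer A, take orb from A; A=[apple] B=[hook,tube,clip] C=[bolt,node,urn,wedge,crate,iron,orb]
Tick 8: prefer B, take hook from B; A=[apple] B=[tube,clip] C=[bolt,node,urn,wedge,crate,iron,orb,hook]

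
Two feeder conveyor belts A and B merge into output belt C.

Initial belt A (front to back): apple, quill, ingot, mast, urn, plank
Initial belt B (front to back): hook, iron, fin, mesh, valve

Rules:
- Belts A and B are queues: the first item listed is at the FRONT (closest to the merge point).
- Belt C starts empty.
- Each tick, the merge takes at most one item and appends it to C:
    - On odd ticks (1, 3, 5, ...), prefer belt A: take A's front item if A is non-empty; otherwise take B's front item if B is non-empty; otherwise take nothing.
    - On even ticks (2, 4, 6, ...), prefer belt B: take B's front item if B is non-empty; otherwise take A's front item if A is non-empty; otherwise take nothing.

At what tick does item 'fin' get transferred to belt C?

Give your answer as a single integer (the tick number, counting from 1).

Tick 1: prefer A, take apple from A; A=[quill,ingot,mast,urn,plank] B=[hook,iron,fin,mesh,valve] C=[apple]
Tick 2: prefer B, take hook from B; A=[quill,ingot,mast,urn,plank] B=[iron,fin,mesh,valve] C=[apple,hook]
Tick 3: prefer A, take quill from A; A=[ingot,mast,urn,plank] B=[iron,fin,mesh,valve] C=[apple,hook,quill]
Tick 4: prefer B, take iron from B; A=[ingot,mast,urn,plank] B=[fin,mesh,valve] C=[apple,hook,quill,iron]
Tick 5: prefer A, take ingot from A; A=[mast,urn,plank] B=[fin,mesh,valve] C=[apple,hook,quill,iron,ingot]
Tick 6: prefer B, take fin from B; A=[mast,urn,plank] B=[mesh,valve] C=[apple,hook,quill,iron,ingot,fin]

Answer: 6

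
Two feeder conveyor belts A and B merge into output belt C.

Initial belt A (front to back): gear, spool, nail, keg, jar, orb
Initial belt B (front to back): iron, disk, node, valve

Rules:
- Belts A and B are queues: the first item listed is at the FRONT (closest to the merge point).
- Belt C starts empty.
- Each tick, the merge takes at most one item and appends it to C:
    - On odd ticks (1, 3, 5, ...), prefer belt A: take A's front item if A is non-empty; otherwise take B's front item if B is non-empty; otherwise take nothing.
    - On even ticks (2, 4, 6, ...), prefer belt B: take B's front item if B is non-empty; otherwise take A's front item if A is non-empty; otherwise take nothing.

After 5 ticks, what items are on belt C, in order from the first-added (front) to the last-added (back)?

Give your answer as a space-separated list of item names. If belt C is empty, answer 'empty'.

Tick 1: prefer A, take gear from A; A=[spool,nail,keg,jar,orb] B=[iron,disk,node,valve] C=[gear]
Tick 2: prefer B, take iron from B; A=[spool,nail,keg,jar,orb] B=[disk,node,valve] C=[gear,iron]
Tick 3: prefer A, take spool from A; A=[nail,keg,jar,orb] B=[disk,node,valve] C=[gear,iron,spool]
Tick 4: prefer B, take disk from B; A=[nail,keg,jar,orb] B=[node,valve] C=[gear,iron,spool,disk]
Tick 5: prefer A, take nail from A; A=[keg,jar,orb] B=[node,valve] C=[gear,iron,spool,disk,nail]

Answer: gear iron spool disk nail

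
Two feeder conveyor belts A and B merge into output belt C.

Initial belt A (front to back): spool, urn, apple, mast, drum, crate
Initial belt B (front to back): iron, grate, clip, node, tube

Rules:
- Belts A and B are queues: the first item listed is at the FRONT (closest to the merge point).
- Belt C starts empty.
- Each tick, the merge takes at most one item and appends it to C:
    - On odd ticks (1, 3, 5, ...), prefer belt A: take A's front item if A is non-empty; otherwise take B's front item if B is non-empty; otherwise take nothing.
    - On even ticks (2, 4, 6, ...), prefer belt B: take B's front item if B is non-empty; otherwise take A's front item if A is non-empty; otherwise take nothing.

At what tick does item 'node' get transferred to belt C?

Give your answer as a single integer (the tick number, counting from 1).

Tick 1: prefer A, take spool from A; A=[urn,apple,mast,drum,crate] B=[iron,grate,clip,node,tube] C=[spool]
Tick 2: prefer B, take iron from B; A=[urn,apple,mast,drum,crate] B=[grate,clip,node,tube] C=[spool,iron]
Tick 3: prefer A, take urn from A; A=[apple,mast,drum,crate] B=[grate,clip,node,tube] C=[spool,iron,urn]
Tick 4: prefer B, take grate from B; A=[apple,mast,drum,crate] B=[clip,node,tube] C=[spool,iron,urn,grate]
Tick 5: prefer A, take apple from A; A=[mast,drum,crate] B=[clip,node,tube] C=[spool,iron,urn,grate,apple]
Tick 6: prefer B, take clip from B; A=[mast,drum,crate] B=[node,tube] C=[spool,iron,urn,grate,apple,clip]
Tick 7: prefer A, take mast from A; A=[drum,crate] B=[node,tube] C=[spool,iron,urn,grate,apple,clip,mast]
Tick 8: prefer B, take node from B; A=[drum,crate] B=[tube] C=[spool,iron,urn,grate,apple,clip,mast,node]

Answer: 8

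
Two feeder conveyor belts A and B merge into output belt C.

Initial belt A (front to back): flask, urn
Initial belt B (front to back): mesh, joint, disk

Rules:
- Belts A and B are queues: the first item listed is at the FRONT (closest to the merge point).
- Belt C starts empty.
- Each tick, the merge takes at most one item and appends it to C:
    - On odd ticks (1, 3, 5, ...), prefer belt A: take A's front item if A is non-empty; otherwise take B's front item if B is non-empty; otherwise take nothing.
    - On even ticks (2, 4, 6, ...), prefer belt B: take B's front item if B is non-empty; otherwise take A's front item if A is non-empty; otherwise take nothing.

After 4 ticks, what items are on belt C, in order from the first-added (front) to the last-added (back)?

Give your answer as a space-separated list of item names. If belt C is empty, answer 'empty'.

Tick 1: prefer A, take flask from A; A=[urn] B=[mesh,joint,disk] C=[flask]
Tick 2: prefer B, take mesh from B; A=[urn] B=[joint,disk] C=[flask,mesh]
Tick 3: prefer A, take urn from A; A=[-] B=[joint,disk] C=[flask,mesh,urn]
Tick 4: prefer B, take joint from B; A=[-] B=[disk] C=[flask,mesh,urn,joint]

Answer: flask mesh urn joint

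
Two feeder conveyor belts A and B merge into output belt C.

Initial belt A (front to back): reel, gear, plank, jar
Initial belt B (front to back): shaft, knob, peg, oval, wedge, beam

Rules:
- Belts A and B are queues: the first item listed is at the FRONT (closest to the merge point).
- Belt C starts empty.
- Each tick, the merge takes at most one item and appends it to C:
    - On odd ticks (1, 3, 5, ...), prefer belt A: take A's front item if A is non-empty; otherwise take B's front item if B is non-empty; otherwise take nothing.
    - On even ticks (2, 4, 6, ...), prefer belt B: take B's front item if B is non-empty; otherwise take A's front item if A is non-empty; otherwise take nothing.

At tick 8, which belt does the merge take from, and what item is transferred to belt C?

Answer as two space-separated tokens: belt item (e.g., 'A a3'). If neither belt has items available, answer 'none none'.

Tick 1: prefer A, take reel from A; A=[gear,plank,jar] B=[shaft,knob,peg,oval,wedge,beam] C=[reel]
Tick 2: prefer B, take shaft from B; A=[gear,plank,jar] B=[knob,peg,oval,wedge,beam] C=[reel,shaft]
Tick 3: prefer A, take gear from A; A=[plank,jar] B=[knob,peg,oval,wedge,beam] C=[reel,shaft,gear]
Tick 4: prefer B, take knob from B; A=[plank,jar] B=[peg,oval,wedge,beam] C=[reel,shaft,gear,knob]
Tick 5: prefer A, take plank from A; A=[jar] B=[peg,oval,wedge,beam] C=[reel,shaft,gear,knob,plank]
Tick 6: prefer B, take peg from B; A=[jar] B=[oval,wedge,beam] C=[reel,shaft,gear,knob,plank,peg]
Tick 7: prefer A, take jar from A; A=[-] B=[oval,wedge,beam] C=[reel,shaft,gear,knob,plank,peg,jar]
Tick 8: prefer B, take oval from B; A=[-] B=[wedge,beam] C=[reel,shaft,gear,knob,plank,peg,jar,oval]

Answer: B oval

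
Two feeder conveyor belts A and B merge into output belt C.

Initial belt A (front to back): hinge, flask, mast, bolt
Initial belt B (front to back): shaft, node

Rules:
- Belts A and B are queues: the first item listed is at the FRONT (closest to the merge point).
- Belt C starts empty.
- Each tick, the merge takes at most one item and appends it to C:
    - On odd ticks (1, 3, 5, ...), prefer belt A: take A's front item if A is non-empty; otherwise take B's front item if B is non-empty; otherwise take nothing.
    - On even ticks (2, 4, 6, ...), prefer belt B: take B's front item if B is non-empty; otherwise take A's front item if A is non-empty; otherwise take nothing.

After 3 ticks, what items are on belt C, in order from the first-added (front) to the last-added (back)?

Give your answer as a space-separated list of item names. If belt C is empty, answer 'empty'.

Tick 1: prefer A, take hinge from A; A=[flask,mast,bolt] B=[shaft,node] C=[hinge]
Tick 2: prefer B, take shaft from B; A=[flask,mast,bolt] B=[node] C=[hinge,shaft]
Tick 3: prefer A, take flask from A; A=[mast,bolt] B=[node] C=[hinge,shaft,flask]

Answer: hinge shaft flask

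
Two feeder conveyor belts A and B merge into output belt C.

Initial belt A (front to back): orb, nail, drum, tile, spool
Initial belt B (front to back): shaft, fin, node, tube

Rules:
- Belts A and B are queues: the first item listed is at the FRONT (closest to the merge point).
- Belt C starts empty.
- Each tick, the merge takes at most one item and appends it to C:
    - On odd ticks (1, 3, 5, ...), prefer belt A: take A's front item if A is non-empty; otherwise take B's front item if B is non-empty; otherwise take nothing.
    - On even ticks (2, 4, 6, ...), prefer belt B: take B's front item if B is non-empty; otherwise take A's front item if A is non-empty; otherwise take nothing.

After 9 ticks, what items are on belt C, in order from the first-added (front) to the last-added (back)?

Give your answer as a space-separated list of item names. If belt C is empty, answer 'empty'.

Tick 1: prefer A, take orb from A; A=[nail,drum,tile,spool] B=[shaft,fin,node,tube] C=[orb]
Tick 2: prefer B, take shaft from B; A=[nail,drum,tile,spool] B=[fin,node,tube] C=[orb,shaft]
Tick 3: prefer A, take nail from A; A=[drum,tile,spool] B=[fin,node,tube] C=[orb,shaft,nail]
Tick 4: prefer B, take fin from B; A=[drum,tile,spool] B=[node,tube] C=[orb,shaft,nail,fin]
Tick 5: prefer A, take drum from A; A=[tile,spool] B=[node,tube] C=[orb,shaft,nail,fin,drum]
Tick 6: prefer B, take node from B; A=[tile,spool] B=[tube] C=[orb,shaft,nail,fin,drum,node]
Tick 7: prefer A, take tile from A; A=[spool] B=[tube] C=[orb,shaft,nail,fin,drum,node,tile]
Tick 8: prefer B, take tube from B; A=[spool] B=[-] C=[orb,shaft,nail,fin,drum,node,tile,tube]
Tick 9: prefer A, take spool from A; A=[-] B=[-] C=[orb,shaft,nail,fin,drum,node,tile,tube,spool]

Answer: orb shaft nail fin drum node tile tube spool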